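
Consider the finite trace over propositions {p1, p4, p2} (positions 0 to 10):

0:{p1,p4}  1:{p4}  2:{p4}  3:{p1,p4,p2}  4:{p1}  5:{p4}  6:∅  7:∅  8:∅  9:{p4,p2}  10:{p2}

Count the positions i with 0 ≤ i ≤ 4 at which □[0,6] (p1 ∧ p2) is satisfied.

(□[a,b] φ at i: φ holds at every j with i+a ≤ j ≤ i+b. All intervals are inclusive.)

Evaluate at each i in [0,4]:
  i=0: ✗ (fails at j=0)
  i=1: ✗ (fails at j=1)
  i=2: ✗ (fails at j=2)
  i=3: ✗ (fails at j=4)
  i=4: ✗ (fails at j=4)
Positions where it holds: {} → 0.

0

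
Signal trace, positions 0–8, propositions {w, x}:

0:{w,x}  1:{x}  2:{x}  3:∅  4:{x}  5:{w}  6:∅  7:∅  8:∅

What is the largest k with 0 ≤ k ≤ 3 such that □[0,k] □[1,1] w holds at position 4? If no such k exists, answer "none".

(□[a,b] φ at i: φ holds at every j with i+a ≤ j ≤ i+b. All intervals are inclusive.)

□[1,1] w must hold from j=4 onward; find where it first fails.
  j=4: holds
  j=5: fails
Holds on [4,4], so largest k = 0.

0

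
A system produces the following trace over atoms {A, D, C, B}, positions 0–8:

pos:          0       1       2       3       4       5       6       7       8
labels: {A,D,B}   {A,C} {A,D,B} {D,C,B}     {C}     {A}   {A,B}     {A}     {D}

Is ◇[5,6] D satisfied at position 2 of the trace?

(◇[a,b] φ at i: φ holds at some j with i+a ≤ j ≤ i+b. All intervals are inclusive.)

Check D at each j in [7,8]:
  j=7: false
  j=8: true
Found at j=8 → formula holds.

Holds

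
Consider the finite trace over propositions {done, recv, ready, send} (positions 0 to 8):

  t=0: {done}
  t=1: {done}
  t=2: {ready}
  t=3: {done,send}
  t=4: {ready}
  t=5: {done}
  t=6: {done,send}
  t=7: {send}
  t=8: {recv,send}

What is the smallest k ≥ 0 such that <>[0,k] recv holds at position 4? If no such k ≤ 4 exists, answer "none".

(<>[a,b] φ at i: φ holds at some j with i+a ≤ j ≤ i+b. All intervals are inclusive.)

Scan j = 4,5,… for recv:
  j=4: fails
  j=5: fails
  j=6: fails
  j=7: fails
  j=8: holds
First hit at j=8, so smallest k = 8-4 = 4.

4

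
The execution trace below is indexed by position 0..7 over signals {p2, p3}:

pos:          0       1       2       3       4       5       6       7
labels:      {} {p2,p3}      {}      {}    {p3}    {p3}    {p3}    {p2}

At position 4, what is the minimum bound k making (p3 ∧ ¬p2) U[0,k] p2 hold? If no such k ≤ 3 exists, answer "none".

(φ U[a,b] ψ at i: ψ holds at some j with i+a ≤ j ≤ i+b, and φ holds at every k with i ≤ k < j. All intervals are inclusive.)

3

Need earliest j ≥ 4 with p2, and (p3 ∧ ¬p2) at every k in [4,j-1].
  j=4: rhs fails.
  j=5: rhs fails.
  j=6: rhs fails.
  j=7: rhs holds; lhs holds on [4,6]. k = 3.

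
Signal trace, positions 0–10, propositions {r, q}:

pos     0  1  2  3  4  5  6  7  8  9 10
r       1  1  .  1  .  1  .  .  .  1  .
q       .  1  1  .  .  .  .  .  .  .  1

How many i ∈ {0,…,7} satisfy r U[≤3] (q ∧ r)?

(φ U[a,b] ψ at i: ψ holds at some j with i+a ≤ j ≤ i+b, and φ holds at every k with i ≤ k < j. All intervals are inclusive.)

Evaluate at each i in [0,7]:
  i=0: ✓ (rhs at j=1; lhs holds on [0,0])
  i=1: ✓ (rhs at j=1)
  i=2: ✗ (no rhs in [2,5])
  i=3: ✗ (no rhs in [3,6])
  i=4: ✗ (no rhs in [4,7])
  i=5: ✗ (no rhs in [5,8])
  i=6: ✗ (no rhs in [6,9])
  i=7: ✗ (no rhs in [7,10])
Positions where it holds: {0, 1} → 2.

2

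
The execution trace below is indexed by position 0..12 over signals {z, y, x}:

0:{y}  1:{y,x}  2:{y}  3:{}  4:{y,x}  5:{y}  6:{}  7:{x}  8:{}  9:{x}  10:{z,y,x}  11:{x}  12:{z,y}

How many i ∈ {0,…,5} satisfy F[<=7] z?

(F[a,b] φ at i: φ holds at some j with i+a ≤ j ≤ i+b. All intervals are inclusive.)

3

Evaluate at each i in [0,5]:
  i=0: ✗ (none in [0,7])
  i=1: ✗ (none in [1,8])
  i=2: ✗ (none in [2,9])
  i=3: ✓ (witness j=10)
  i=4: ✓ (witness j=10)
  i=5: ✓ (witness j=10)
Positions where it holds: {3, 4, 5} → 3.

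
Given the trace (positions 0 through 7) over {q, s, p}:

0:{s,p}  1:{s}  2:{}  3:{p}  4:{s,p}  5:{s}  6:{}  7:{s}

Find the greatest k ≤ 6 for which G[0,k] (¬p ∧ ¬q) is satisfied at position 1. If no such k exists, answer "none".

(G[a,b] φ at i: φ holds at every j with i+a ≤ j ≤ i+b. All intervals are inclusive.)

1

(¬p ∧ ¬q) must hold from j=1 onward; find where it first fails.
  j=1: holds
  j=2: holds
  j=3: fails
Holds on [1,2], so largest k = 1.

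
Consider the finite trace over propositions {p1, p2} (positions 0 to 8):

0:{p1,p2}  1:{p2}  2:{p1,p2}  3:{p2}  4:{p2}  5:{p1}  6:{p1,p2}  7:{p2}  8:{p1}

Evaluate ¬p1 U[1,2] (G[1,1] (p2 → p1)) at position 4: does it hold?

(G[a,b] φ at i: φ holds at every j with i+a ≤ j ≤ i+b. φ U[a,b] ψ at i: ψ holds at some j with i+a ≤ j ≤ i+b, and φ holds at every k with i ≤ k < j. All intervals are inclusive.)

Need some j in [5,6] with G[1,1] (p2 → p1), and ¬p1 at every k in [4,j-1].
  j=5: G[1,1] (p2 → p1) holds; ¬p1 holds at every k in [4,4] → satisfied.

Yes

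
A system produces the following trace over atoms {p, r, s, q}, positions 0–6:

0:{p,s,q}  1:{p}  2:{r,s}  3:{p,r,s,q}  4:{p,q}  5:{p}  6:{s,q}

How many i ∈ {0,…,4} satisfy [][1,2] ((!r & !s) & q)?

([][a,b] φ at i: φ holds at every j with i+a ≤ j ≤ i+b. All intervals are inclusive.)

Evaluate at each i in [0,4]:
  i=0: ✗ (fails at j=1)
  i=1: ✗ (fails at j=2)
  i=2: ✗ (fails at j=3)
  i=3: ✗ (fails at j=5)
  i=4: ✗ (fails at j=5)
Positions where it holds: {} → 0.

0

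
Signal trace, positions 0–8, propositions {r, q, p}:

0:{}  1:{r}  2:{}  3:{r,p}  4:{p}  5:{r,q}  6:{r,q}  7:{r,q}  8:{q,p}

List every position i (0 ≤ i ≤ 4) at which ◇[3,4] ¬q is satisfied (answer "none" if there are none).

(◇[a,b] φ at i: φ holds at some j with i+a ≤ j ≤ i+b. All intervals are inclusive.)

0, 1

Evaluate at each i in [0,4]:
  i=0: ✓ (witness j=3)
  i=1: ✓ (witness j=4)
  i=2: ✗ (none in [5,6])
  i=3: ✗ (none in [6,7])
  i=4: ✗ (none in [7,8])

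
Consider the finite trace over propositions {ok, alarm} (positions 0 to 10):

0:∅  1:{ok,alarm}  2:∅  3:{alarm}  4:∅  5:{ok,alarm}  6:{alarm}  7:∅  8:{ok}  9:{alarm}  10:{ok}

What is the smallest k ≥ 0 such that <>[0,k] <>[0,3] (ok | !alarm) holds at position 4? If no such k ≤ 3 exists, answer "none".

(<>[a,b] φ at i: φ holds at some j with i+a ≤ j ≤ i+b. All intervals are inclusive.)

Scan j = 4,5,… for <>[0,3] (ok | !alarm):
  j=4: holds
First hit at j=4, so smallest k = 4-4 = 0.

0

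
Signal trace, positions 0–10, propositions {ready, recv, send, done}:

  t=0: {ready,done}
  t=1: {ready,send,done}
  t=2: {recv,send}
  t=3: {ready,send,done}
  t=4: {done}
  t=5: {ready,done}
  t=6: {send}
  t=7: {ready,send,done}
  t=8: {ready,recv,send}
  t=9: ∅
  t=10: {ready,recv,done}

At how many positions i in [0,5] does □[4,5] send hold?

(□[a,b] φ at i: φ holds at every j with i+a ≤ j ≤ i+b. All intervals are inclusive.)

Evaluate at each i in [0,5]:
  i=0: ✗ (fails at j=4)
  i=1: ✗ (fails at j=5)
  i=2: ✓ (all of [6,7])
  i=3: ✓ (all of [7,8])
  i=4: ✗ (fails at j=9)
  i=5: ✗ (fails at j=9)
Positions where it holds: {2, 3} → 2.

2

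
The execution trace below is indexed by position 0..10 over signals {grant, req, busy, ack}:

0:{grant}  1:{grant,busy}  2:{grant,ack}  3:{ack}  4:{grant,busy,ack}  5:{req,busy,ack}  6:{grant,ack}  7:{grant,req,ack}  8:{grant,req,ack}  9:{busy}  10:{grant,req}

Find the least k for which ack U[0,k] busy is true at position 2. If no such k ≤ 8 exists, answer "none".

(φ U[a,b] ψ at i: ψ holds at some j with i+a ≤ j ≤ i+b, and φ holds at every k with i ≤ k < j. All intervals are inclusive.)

Need earliest j ≥ 2 with busy, and ack at every k in [2,j-1].
  j=2: rhs fails.
  j=3: rhs fails.
  j=4: rhs holds; lhs holds on [2,3]. k = 2.

2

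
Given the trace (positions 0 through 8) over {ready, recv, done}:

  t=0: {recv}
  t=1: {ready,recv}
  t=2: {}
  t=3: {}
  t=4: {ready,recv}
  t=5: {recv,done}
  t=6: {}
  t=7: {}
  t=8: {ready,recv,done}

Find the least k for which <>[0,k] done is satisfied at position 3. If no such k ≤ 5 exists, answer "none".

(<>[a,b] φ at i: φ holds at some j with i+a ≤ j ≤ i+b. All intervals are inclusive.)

2

Scan j = 3,4,… for done:
  j=3: fails
  j=4: fails
  j=5: holds
First hit at j=5, so smallest k = 5-3 = 2.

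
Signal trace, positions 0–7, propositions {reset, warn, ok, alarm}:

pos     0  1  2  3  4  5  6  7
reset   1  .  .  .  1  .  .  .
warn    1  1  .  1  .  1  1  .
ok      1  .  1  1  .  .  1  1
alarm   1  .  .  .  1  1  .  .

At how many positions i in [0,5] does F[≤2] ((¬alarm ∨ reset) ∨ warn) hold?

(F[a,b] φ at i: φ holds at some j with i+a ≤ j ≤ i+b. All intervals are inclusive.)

Evaluate at each i in [0,5]:
  i=0: ✓ (witness j=0)
  i=1: ✓ (witness j=1)
  i=2: ✓ (witness j=2)
  i=3: ✓ (witness j=3)
  i=4: ✓ (witness j=4)
  i=5: ✓ (witness j=5)
Positions where it holds: {0, 1, 2, 3, 4, 5} → 6.

6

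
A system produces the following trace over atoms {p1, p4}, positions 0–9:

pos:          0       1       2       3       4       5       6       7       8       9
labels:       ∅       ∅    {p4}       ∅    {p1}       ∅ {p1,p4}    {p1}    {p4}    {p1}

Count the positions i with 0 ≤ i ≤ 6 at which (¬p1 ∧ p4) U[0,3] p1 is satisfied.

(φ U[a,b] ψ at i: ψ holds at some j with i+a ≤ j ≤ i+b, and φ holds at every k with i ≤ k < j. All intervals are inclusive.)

Evaluate at each i in [0,6]:
  i=0: ✗ (no rhs in [0,3])
  i=1: ✗ (lhs fails at k=1 before rhs at j=4)
  i=2: ✗ (lhs fails at k=3 before rhs at j=4)
  i=3: ✗ (lhs fails at k=3 before rhs at j=4)
  i=4: ✓ (rhs at j=4)
  i=5: ✗ (lhs fails at k=5 before rhs at j=6)
  i=6: ✓ (rhs at j=6)
Positions where it holds: {4, 6} → 2.

2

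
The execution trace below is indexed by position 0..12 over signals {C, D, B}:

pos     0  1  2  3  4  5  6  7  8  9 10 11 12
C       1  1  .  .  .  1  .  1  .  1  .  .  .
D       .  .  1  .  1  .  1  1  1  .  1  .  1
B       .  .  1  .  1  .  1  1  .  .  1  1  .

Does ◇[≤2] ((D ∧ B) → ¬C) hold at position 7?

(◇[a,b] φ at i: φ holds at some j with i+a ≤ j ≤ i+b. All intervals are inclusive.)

Holds

Check ((D ∧ B) → ¬C) at each j in [7,9]:
  j=7: false
  j=8: true
  j=9: true
Found at j=8 → formula holds.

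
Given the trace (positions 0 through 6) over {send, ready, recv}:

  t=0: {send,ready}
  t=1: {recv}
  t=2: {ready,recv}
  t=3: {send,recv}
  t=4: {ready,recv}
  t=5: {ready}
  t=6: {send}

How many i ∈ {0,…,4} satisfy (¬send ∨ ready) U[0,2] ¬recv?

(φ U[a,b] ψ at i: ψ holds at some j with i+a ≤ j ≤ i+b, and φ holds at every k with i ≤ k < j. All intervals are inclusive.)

Evaluate at each i in [0,4]:
  i=0: ✓ (rhs at j=0)
  i=1: ✗ (no rhs in [1,3])
  i=2: ✗ (no rhs in [2,4])
  i=3: ✗ (lhs fails at k=3 before rhs at j=5)
  i=4: ✓ (rhs at j=5; lhs holds on [4,4])
Positions where it holds: {0, 4} → 2.

2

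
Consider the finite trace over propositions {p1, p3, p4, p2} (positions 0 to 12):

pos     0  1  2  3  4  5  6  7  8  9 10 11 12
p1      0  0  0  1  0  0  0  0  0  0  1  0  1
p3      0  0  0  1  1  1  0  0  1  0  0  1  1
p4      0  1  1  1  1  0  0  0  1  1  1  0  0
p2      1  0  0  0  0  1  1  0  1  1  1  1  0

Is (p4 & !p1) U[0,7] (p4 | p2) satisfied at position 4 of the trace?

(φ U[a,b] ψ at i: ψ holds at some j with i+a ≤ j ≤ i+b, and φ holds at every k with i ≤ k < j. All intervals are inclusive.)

Need some j in [4,11] with (p4 | p2), and (p4 & !p1) at every k in [4,j-1].
  j=4: (p4 | p2) holds; no prefix to check → satisfied.

Holds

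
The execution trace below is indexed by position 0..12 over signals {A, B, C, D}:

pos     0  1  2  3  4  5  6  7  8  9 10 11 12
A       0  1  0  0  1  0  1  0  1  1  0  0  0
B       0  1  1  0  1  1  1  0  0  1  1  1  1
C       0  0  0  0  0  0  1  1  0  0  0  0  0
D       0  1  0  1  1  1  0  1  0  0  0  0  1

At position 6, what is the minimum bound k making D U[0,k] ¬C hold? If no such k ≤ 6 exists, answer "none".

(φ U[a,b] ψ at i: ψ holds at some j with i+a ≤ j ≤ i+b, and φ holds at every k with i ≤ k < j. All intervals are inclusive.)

Need earliest j ≥ 6 with ¬C, and D at every k in [6,j-1].
  j=6: rhs fails.
  j=7: rhs fails.
  j=8: rhs holds but lhs fails at k=6.
  j=9: rhs holds but lhs fails at k=6.
  j=10: rhs holds but lhs fails at k=6.
  j=11: rhs holds but lhs fails at k=6.
  j=12: rhs holds but lhs fails at k=6.
No witness within the range → none.

none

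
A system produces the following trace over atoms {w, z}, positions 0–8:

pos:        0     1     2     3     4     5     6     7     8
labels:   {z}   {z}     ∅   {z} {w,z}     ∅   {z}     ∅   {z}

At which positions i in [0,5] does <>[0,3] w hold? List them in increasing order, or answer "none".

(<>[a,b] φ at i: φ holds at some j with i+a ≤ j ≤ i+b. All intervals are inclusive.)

1, 2, 3, 4

Evaluate at each i in [0,5]:
  i=0: ✗ (none in [0,3])
  i=1: ✓ (witness j=4)
  i=2: ✓ (witness j=4)
  i=3: ✓ (witness j=4)
  i=4: ✓ (witness j=4)
  i=5: ✗ (none in [5,8])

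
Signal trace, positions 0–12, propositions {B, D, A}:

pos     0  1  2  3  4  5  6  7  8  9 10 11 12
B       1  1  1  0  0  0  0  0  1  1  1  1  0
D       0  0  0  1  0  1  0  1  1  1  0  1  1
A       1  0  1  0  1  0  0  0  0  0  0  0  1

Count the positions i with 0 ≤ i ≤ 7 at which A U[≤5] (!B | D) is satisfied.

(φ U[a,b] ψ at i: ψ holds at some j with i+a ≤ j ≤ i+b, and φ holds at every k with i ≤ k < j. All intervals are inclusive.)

6

Evaluate at each i in [0,7]:
  i=0: ✗ (lhs fails at k=1 before rhs at j=3)
  i=1: ✗ (lhs fails at k=1 before rhs at j=3)
  i=2: ✓ (rhs at j=3; lhs holds on [2,2])
  i=3: ✓ (rhs at j=3)
  i=4: ✓ (rhs at j=4)
  i=5: ✓ (rhs at j=5)
  i=6: ✓ (rhs at j=6)
  i=7: ✓ (rhs at j=7)
Positions where it holds: {2, 3, 4, 5, 6, 7} → 6.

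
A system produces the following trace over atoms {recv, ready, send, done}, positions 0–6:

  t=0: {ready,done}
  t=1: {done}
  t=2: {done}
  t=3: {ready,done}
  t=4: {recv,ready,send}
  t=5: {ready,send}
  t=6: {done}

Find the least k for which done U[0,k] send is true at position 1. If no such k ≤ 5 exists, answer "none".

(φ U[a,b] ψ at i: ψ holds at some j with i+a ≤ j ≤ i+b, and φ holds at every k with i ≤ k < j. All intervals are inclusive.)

3

Need earliest j ≥ 1 with send, and done at every k in [1,j-1].
  j=1: rhs fails.
  j=2: rhs fails.
  j=3: rhs fails.
  j=4: rhs holds; lhs holds on [1,3]. k = 3.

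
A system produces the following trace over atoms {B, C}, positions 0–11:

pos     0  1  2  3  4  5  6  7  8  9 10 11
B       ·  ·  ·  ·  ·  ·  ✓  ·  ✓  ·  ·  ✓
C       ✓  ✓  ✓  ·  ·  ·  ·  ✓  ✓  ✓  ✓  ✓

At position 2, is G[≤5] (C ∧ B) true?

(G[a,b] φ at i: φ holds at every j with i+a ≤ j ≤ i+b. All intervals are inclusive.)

Check (C ∧ B) at every j in [2,7]:
  j=2: false
  j=3: false
  j=4: false
  j=5: false
  j=6: false
  j=7: false
Fails at j=2 → formula fails.

Does not hold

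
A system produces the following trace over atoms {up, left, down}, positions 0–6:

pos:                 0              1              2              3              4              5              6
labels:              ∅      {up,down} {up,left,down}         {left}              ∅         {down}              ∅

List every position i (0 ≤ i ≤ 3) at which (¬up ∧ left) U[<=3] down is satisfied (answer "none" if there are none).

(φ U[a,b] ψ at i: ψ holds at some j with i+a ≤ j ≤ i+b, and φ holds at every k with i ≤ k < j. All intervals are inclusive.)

1, 2

Evaluate at each i in [0,3]:
  i=0: ✗ (lhs fails at k=0 before rhs at j=1)
  i=1: ✓ (rhs at j=1)
  i=2: ✓ (rhs at j=2)
  i=3: ✗ (lhs fails at k=4 before rhs at j=5)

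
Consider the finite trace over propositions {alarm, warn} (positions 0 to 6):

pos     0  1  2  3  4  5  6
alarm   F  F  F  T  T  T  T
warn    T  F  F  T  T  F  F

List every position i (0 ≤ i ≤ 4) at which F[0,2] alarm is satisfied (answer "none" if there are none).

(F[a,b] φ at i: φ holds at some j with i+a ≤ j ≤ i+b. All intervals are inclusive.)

Evaluate at each i in [0,4]:
  i=0: ✗ (none in [0,2])
  i=1: ✓ (witness j=3)
  i=2: ✓ (witness j=3)
  i=3: ✓ (witness j=3)
  i=4: ✓ (witness j=4)

1, 2, 3, 4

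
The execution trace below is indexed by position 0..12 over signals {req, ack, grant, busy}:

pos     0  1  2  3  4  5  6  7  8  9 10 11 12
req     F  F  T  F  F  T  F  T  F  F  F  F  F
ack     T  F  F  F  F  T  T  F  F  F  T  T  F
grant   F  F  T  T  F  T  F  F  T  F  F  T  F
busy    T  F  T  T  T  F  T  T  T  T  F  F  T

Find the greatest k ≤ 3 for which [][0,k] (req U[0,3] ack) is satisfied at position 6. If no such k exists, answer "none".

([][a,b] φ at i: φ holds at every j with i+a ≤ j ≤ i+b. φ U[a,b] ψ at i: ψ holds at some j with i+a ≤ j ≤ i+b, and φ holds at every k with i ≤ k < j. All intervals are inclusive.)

0

(req U[0,3] ack) must hold from j=6 onward; find where it first fails.
  j=6: holds
  j=7: fails
Holds on [6,6], so largest k = 0.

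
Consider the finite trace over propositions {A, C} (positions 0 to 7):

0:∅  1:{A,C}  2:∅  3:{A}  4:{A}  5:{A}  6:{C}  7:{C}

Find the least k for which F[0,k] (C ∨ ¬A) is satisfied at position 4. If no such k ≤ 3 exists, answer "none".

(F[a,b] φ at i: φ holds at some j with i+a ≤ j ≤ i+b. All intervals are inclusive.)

2

Scan j = 4,5,… for (C ∨ ¬A):
  j=4: fails
  j=5: fails
  j=6: holds
First hit at j=6, so smallest k = 6-4 = 2.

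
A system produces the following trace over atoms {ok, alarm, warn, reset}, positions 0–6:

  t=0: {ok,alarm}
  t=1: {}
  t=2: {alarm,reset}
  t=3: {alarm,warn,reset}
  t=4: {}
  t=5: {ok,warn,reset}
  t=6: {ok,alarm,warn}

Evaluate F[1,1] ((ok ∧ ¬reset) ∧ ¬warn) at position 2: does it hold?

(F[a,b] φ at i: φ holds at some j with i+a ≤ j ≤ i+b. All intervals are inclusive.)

False

Check ((ok ∧ ¬reset) ∧ ¬warn) at each j in [3,3]:
  j=3: false
No position in the window satisfies it → formula fails.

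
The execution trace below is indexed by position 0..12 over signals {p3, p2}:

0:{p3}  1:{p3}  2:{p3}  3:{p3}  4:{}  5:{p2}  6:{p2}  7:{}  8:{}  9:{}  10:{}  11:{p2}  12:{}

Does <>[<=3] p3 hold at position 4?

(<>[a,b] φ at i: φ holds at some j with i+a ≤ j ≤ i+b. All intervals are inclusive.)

Check p3 at each j in [4,7]:
  j=4: false
  j=5: false
  j=6: false
  j=7: false
No position in the window satisfies it → formula fails.

No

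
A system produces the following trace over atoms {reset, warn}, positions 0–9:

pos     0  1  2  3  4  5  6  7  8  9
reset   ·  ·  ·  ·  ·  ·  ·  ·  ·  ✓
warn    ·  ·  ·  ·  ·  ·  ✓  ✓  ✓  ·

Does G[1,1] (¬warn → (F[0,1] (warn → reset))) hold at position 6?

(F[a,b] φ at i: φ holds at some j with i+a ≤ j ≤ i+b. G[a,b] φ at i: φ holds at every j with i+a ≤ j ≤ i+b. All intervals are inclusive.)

Yes

Check (¬warn → (F[0,1] (warn → reset))) at every j in [7,7]:
  j=7: antecedent false → ✓
All positions satisfy it → formula holds.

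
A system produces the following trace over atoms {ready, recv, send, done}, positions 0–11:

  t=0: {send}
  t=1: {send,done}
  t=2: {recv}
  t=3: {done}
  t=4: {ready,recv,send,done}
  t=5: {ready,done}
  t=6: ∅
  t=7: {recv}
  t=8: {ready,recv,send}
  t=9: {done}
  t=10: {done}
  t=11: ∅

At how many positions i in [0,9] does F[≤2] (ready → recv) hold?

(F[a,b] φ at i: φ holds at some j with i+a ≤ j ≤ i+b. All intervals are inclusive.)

Evaluate at each i in [0,9]:
  i=0: ✓ (witness j=0)
  i=1: ✓ (witness j=1)
  i=2: ✓ (witness j=2)
  i=3: ✓ (witness j=3)
  i=4: ✓ (witness j=4)
  i=5: ✓ (witness j=6)
  i=6: ✓ (witness j=6)
  i=7: ✓ (witness j=7)
  i=8: ✓ (witness j=8)
  i=9: ✓ (witness j=9)
Positions where it holds: {0, 1, 2, 3, 4, 5, 6, 7, 8, 9} → 10.

10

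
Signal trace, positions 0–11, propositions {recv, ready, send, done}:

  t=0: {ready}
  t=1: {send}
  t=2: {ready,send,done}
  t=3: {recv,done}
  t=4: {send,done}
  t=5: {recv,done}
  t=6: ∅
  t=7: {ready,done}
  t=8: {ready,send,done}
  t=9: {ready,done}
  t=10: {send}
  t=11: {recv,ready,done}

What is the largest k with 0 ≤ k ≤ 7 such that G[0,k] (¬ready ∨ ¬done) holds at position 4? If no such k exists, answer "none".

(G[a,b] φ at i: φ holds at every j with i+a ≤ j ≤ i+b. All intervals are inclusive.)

2

(¬ready ∨ ¬done) must hold from j=4 onward; find where it first fails.
  j=4: holds
  j=5: holds
  j=6: holds
  j=7: fails
Holds on [4,6], so largest k = 2.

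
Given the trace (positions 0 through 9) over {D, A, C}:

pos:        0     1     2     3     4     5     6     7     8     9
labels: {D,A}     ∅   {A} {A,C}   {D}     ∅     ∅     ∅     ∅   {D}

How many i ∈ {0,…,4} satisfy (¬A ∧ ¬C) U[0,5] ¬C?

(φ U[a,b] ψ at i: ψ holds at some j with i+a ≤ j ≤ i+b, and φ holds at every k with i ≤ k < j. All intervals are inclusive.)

4

Evaluate at each i in [0,4]:
  i=0: ✓ (rhs at j=0)
  i=1: ✓ (rhs at j=1)
  i=2: ✓ (rhs at j=2)
  i=3: ✗ (lhs fails at k=3 before rhs at j=4)
  i=4: ✓ (rhs at j=4)
Positions where it holds: {0, 1, 2, 4} → 4.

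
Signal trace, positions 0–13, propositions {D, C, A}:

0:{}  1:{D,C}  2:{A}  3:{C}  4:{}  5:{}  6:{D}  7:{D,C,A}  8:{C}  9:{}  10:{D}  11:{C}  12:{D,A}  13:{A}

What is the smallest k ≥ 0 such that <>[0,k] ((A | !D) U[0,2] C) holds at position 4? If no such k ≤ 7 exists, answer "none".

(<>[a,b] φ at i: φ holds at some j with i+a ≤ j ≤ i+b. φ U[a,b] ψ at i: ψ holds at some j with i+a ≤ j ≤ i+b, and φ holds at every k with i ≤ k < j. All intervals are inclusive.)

3

Scan j = 4,5,… for ((A | !D) U[0,2] C):
  j=4: fails
  j=5: fails
  j=6: fails
  j=7: holds
First hit at j=7, so smallest k = 7-4 = 3.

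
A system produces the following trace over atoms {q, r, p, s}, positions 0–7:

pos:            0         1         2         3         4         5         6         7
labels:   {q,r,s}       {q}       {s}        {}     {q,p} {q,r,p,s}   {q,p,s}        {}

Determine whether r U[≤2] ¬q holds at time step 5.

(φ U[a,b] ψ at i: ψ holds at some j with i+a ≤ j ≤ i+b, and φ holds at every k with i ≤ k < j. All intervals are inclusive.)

False

Need some j in [5,7] with ¬q, and r at every k in [5,j-1].
  j=5: ¬q false.
  j=6: ¬q false.
  j=7: ¬q holds, but r fails at k=6 → not this j.
No j in the window works → until fails.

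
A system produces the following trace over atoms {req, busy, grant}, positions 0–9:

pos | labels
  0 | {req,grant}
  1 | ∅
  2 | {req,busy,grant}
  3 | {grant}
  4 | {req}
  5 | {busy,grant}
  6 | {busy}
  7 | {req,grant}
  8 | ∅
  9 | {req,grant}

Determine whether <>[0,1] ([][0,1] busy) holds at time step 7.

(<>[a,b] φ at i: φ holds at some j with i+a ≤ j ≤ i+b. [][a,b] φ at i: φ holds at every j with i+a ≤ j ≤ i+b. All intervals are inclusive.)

Check [][0,1] busy at each j in [7,8]:
  j=7: fails at 7
  j=8: fails at 8
No position in the window satisfies it → formula fails.

False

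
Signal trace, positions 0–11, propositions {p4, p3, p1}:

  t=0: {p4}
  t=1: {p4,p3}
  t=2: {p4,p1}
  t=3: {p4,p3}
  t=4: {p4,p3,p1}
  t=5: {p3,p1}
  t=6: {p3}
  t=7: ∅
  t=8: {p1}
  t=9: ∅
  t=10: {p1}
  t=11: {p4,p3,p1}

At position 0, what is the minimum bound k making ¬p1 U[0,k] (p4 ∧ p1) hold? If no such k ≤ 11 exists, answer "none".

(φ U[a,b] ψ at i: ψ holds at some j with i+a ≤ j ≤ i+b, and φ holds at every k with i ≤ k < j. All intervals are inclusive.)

2

Need earliest j ≥ 0 with (p4 ∧ p1), and ¬p1 at every k in [0,j-1].
  j=0: rhs fails.
  j=1: rhs fails.
  j=2: rhs holds; lhs holds on [0,1]. k = 2.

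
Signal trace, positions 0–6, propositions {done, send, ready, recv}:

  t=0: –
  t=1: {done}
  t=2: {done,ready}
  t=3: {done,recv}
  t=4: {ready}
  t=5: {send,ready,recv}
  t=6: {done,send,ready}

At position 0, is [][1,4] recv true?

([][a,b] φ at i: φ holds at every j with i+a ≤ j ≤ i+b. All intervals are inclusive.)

False

Check recv at every j in [1,4]:
  j=1: false
  j=2: false
  j=3: true
  j=4: false
Fails at j=1 → formula fails.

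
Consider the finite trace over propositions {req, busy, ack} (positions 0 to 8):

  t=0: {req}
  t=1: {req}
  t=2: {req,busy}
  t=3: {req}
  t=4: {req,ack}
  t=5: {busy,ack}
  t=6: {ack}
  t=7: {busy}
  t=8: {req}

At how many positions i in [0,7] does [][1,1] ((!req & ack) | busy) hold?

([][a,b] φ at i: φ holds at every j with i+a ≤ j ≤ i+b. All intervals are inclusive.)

4

Evaluate at each i in [0,7]:
  i=0: ✗ (fails at j=1)
  i=1: ✓ (all of [2,2])
  i=2: ✗ (fails at j=3)
  i=3: ✗ (fails at j=4)
  i=4: ✓ (all of [5,5])
  i=5: ✓ (all of [6,6])
  i=6: ✓ (all of [7,7])
  i=7: ✗ (fails at j=8)
Positions where it holds: {1, 4, 5, 6} → 4.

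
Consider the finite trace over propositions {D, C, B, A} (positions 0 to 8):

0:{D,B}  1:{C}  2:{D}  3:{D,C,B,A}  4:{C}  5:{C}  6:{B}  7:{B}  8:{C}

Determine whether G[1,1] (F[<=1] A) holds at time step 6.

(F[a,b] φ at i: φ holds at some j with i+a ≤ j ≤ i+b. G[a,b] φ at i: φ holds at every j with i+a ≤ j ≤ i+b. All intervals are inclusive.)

Does not hold

Check F[<=1] A at every j in [7,7]:
  j=7: fails (none in [7,8])
Fails at j=7 → formula fails.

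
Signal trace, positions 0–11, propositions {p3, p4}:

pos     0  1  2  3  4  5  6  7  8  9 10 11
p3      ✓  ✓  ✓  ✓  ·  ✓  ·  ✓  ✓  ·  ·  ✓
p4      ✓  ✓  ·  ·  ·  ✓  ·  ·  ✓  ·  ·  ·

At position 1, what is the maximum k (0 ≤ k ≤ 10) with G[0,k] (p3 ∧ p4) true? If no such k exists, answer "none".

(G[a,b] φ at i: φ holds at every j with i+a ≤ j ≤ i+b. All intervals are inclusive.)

0

(p3 ∧ p4) must hold from j=1 onward; find where it first fails.
  j=1: holds
  j=2: fails
Holds on [1,1], so largest k = 0.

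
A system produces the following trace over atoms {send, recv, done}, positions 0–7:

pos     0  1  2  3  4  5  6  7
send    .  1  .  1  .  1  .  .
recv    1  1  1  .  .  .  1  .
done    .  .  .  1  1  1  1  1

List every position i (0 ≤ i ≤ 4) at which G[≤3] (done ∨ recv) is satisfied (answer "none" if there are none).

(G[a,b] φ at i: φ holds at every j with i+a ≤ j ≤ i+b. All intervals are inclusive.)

Evaluate at each i in [0,4]:
  i=0: ✓ (all of [0,3])
  i=1: ✓ (all of [1,4])
  i=2: ✓ (all of [2,5])
  i=3: ✓ (all of [3,6])
  i=4: ✓ (all of [4,7])

0, 1, 2, 3, 4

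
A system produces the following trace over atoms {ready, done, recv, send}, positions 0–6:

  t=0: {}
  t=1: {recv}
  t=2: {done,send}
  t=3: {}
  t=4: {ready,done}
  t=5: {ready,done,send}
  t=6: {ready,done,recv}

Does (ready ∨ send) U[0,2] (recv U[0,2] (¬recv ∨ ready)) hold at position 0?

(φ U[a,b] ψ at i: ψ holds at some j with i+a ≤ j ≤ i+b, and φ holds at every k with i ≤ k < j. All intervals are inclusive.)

Need some j in [0,2] with (recv U[0,2] (¬recv ∨ ready)), and (ready ∨ send) at every k in [0,j-1].
  j=0: (recv U[0,2] (¬recv ∨ ready)) holds; no prefix to check → satisfied.

Yes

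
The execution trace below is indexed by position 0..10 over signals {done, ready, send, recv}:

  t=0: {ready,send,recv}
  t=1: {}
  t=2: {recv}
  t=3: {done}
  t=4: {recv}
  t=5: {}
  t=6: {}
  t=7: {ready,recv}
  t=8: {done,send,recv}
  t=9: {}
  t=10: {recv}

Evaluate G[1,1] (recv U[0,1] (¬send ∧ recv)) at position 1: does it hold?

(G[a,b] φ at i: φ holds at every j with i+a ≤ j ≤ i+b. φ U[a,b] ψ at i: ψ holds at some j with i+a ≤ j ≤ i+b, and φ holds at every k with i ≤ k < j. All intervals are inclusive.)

Check (recv U[0,1] (¬send ∧ recv)) at every j in [2,2]:
  j=2: holds
All positions satisfy it → formula holds.

Holds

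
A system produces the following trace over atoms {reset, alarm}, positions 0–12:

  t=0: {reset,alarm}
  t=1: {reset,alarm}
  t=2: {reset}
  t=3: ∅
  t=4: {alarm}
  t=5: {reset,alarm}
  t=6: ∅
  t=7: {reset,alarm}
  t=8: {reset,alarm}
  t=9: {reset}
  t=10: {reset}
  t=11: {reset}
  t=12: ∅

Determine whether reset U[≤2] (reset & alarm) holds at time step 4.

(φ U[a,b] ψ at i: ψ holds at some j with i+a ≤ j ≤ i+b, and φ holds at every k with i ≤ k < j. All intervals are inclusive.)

Need some j in [4,6] with (reset & alarm), and reset at every k in [4,j-1].
  j=4: (reset & alarm) false.
  j=5: (reset & alarm) holds, but reset fails at k=4 → not this j.
  j=6: (reset & alarm) false.
No j in the window works → until fails.

Does not hold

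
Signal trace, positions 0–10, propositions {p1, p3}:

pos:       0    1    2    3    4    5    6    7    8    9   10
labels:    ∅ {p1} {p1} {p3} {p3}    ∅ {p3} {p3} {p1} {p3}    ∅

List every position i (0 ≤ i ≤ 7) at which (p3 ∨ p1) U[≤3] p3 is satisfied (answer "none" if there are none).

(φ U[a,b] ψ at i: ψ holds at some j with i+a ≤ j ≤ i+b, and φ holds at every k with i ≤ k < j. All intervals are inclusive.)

1, 2, 3, 4, 6, 7

Evaluate at each i in [0,7]:
  i=0: ✗ (lhs fails at k=0 before rhs at j=3)
  i=1: ✓ (rhs at j=3; lhs holds on [1,2])
  i=2: ✓ (rhs at j=3; lhs holds on [2,2])
  i=3: ✓ (rhs at j=3)
  i=4: ✓ (rhs at j=4)
  i=5: ✗ (lhs fails at k=5 before rhs at j=6)
  i=6: ✓ (rhs at j=6)
  i=7: ✓ (rhs at j=7)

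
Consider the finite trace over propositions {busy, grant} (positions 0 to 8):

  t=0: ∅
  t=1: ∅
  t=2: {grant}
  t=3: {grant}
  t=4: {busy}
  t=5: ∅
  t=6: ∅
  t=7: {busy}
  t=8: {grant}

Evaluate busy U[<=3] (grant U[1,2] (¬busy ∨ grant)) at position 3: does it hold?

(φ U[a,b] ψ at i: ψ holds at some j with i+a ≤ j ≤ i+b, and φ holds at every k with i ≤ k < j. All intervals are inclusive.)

Need some j in [3,6] with (grant U[1,2] (¬busy ∨ grant)), and busy at every k in [3,j-1].
  j=3: (grant U[1,2] (¬busy ∨ grant)) — fails.
  j=4: (grant U[1,2] (¬busy ∨ grant)) — fails.
  j=5: (grant U[1,2] (¬busy ∨ grant)) — fails.
  j=6: (grant U[1,2] (¬busy ∨ grant)) — fails.
No j in the window works → until fails.

Does not hold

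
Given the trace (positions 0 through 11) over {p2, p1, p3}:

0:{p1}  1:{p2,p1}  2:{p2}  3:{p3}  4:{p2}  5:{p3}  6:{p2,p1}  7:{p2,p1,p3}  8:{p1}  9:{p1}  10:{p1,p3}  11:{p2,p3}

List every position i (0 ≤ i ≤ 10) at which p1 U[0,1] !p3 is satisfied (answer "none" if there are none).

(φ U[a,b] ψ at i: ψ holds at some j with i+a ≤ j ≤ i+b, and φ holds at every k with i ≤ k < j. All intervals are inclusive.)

0, 1, 2, 4, 6, 7, 8, 9

Evaluate at each i in [0,10]:
  i=0: ✓ (rhs at j=0)
  i=1: ✓ (rhs at j=1)
  i=2: ✓ (rhs at j=2)
  i=3: ✗ (lhs fails at k=3 before rhs at j=4)
  i=4: ✓ (rhs at j=4)
  i=5: ✗ (lhs fails at k=5 before rhs at j=6)
  i=6: ✓ (rhs at j=6)
  i=7: ✓ (rhs at j=8; lhs holds on [7,7])
  i=8: ✓ (rhs at j=8)
  i=9: ✓ (rhs at j=9)
  i=10: ✗ (no rhs in [10,11])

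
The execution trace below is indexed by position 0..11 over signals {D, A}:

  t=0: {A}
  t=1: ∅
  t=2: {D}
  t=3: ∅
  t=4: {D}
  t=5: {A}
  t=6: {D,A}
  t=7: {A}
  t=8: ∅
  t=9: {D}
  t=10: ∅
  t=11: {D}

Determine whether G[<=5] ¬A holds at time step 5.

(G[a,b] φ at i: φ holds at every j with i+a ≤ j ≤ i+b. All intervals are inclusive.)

False

Check ¬A at every j in [5,10]:
  j=5: false
  j=6: false
  j=7: false
  j=8: true
  j=9: true
  j=10: true
Fails at j=5 → formula fails.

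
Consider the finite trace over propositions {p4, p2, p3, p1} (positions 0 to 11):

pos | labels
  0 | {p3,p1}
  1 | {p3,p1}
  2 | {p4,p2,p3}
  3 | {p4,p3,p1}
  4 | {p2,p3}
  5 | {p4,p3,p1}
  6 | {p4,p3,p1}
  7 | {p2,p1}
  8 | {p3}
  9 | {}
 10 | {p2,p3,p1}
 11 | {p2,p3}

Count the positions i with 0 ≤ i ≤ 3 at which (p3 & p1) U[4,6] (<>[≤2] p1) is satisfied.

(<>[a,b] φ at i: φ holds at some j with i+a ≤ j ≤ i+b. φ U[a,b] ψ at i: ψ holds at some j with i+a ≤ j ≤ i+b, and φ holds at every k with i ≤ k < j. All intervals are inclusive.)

Evaluate at each i in [0,3]:
  i=0: ✗ (lhs fails at k=2 before rhs at j=4)
  i=1: ✗ (lhs fails at k=2 before rhs at j=5)
  i=2: ✗ (lhs fails at k=2 before rhs at j=6)
  i=3: ✗ (lhs fails at k=4 before rhs at j=7)
Positions where it holds: {} → 0.

0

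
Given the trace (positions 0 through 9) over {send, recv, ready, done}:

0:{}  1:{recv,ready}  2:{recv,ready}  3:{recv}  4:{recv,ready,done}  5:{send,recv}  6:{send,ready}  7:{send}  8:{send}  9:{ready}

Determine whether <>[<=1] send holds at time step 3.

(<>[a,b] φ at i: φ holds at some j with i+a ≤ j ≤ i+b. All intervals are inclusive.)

Check send at each j in [3,4]:
  j=3: false
  j=4: false
No position in the window satisfies it → formula fails.

False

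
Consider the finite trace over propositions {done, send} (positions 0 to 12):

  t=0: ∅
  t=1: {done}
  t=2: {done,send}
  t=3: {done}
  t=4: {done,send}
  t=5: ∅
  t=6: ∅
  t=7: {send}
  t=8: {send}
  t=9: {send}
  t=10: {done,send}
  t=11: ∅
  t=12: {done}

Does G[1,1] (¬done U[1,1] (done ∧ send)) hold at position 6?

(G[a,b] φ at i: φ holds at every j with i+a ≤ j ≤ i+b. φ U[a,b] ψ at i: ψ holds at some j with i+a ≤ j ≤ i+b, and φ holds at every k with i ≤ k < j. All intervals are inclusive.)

No

Check (¬done U[1,1] (done ∧ send)) at every j in [7,7]:
  j=7: fails
Fails at j=7 → formula fails.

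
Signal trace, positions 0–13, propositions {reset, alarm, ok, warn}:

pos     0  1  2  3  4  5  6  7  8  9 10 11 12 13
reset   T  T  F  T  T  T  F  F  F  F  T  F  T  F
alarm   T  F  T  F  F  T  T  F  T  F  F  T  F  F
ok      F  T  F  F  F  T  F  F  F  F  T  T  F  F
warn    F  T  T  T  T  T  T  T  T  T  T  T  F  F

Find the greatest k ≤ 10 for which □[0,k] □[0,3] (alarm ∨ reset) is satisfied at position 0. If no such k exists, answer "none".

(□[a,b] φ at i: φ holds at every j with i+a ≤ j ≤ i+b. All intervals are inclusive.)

3

□[0,3] (alarm ∨ reset) must hold from j=0 onward; find where it first fails.
  j=0: holds
  j=1: holds
  j=2: holds
  j=3: holds
  j=4: fails
Holds on [0,3], so largest k = 3.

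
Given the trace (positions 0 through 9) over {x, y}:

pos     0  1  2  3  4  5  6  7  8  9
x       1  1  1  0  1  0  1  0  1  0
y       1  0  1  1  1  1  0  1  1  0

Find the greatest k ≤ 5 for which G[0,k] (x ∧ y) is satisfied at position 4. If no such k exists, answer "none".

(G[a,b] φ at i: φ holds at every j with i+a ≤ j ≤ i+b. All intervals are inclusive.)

(x ∧ y) must hold from j=4 onward; find where it first fails.
  j=4: holds
  j=5: fails
Holds on [4,4], so largest k = 0.

0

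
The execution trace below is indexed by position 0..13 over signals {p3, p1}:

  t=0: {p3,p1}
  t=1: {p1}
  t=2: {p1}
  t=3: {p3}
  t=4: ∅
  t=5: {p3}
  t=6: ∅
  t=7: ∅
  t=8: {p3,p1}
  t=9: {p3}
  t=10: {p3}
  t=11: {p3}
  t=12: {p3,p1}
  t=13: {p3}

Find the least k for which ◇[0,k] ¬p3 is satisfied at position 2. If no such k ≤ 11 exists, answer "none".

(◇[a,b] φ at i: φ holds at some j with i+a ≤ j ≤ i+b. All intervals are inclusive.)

0

Scan j = 2,3,… for ¬p3:
  j=2: holds
First hit at j=2, so smallest k = 2-2 = 0.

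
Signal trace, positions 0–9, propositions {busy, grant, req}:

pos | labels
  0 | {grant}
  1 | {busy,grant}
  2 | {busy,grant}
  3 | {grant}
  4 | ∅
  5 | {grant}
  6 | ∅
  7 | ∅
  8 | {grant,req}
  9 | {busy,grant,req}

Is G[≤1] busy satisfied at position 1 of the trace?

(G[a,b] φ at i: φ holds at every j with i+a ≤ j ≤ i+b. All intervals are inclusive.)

Yes

Check busy at every j in [1,2]:
  j=1: true
  j=2: true
All positions satisfy it → formula holds.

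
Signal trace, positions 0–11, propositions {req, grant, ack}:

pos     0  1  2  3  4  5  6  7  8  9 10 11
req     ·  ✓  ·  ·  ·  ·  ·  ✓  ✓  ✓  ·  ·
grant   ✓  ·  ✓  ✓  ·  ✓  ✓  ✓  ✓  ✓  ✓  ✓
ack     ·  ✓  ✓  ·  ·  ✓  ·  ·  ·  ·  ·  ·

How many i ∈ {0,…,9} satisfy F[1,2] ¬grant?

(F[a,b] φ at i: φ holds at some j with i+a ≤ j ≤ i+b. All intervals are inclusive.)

3

Evaluate at each i in [0,9]:
  i=0: ✓ (witness j=1)
  i=1: ✗ (none in [2,3])
  i=2: ✓ (witness j=4)
  i=3: ✓ (witness j=4)
  i=4: ✗ (none in [5,6])
  i=5: ✗ (none in [6,7])
  i=6: ✗ (none in [7,8])
  i=7: ✗ (none in [8,9])
  i=8: ✗ (none in [9,10])
  i=9: ✗ (none in [10,11])
Positions where it holds: {0, 2, 3} → 3.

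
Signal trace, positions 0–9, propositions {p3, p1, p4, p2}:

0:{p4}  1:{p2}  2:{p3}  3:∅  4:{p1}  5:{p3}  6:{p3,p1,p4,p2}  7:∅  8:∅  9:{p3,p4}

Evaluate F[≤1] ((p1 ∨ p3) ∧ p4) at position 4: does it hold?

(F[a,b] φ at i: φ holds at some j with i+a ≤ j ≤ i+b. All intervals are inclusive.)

False

Check ((p1 ∨ p3) ∧ p4) at each j in [4,5]:
  j=4: false
  j=5: false
No position in the window satisfies it → formula fails.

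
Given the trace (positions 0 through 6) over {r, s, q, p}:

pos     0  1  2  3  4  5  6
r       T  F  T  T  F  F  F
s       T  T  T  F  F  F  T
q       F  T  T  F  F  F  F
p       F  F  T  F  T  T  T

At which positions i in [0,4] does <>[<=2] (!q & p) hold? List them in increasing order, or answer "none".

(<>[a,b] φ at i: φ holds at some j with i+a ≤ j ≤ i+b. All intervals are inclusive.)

Evaluate at each i in [0,4]:
  i=0: ✗ (none in [0,2])
  i=1: ✗ (none in [1,3])
  i=2: ✓ (witness j=4)
  i=3: ✓ (witness j=4)
  i=4: ✓ (witness j=4)

2, 3, 4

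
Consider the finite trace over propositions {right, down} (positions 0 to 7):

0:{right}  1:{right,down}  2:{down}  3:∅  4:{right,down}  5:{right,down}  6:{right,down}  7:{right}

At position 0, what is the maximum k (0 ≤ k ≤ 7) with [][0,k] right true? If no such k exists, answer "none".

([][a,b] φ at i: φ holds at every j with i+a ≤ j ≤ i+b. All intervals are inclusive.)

1

right must hold from j=0 onward; find where it first fails.
  j=0: holds
  j=1: holds
  j=2: fails
Holds on [0,1], so largest k = 1.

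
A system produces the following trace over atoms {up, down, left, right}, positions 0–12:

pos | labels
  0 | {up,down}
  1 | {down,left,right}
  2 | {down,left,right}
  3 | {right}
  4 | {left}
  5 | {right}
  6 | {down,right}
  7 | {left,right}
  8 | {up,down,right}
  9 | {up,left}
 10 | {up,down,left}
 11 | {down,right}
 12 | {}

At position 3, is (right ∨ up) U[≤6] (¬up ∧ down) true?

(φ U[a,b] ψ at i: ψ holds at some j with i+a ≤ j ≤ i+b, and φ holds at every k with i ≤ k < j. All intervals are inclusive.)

False

Need some j in [3,9] with (¬up ∧ down), and (right ∨ up) at every k in [3,j-1].
  j=3: (¬up ∧ down) false.
  j=4: (¬up ∧ down) false.
  j=5: (¬up ∧ down) false.
  j=6: (¬up ∧ down) holds, but (right ∨ up) fails at k=4 → not this j.
  j=7: (¬up ∧ down) false.
  j=8: (¬up ∧ down) false.
  j=9: (¬up ∧ down) false.
No j in the window works → until fails.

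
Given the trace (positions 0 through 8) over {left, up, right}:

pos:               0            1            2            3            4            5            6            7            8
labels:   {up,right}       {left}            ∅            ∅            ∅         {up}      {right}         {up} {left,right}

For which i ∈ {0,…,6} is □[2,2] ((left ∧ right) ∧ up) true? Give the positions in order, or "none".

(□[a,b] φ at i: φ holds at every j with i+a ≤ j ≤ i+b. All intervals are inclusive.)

none

Evaluate at each i in [0,6]:
  i=0: ✗ (fails at j=2)
  i=1: ✗ (fails at j=3)
  i=2: ✗ (fails at j=4)
  i=3: ✗ (fails at j=5)
  i=4: ✗ (fails at j=6)
  i=5: ✗ (fails at j=7)
  i=6: ✗ (fails at j=8)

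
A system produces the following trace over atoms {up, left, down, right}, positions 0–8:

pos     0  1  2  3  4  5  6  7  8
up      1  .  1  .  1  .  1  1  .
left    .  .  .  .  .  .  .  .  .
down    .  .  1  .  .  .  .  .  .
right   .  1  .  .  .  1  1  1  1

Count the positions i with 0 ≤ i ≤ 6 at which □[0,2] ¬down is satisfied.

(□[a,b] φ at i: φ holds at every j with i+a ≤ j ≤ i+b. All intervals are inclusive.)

4

Evaluate at each i in [0,6]:
  i=0: ✗ (fails at j=2)
  i=1: ✗ (fails at j=2)
  i=2: ✗ (fails at j=2)
  i=3: ✓ (all of [3,5])
  i=4: ✓ (all of [4,6])
  i=5: ✓ (all of [5,7])
  i=6: ✓ (all of [6,8])
Positions where it holds: {3, 4, 5, 6} → 4.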